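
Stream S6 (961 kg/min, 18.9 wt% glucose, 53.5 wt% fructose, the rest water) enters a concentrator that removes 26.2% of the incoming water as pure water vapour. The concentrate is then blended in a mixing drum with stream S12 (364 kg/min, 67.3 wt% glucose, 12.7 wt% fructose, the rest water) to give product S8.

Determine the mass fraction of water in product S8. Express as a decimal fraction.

Vapour removed = 0.262×0.276×961 = 69.492 kg/min; concentrate = 891.51 kg/min.
water reaching the mixer = 195.74 (from concentrate) + 364×0.200 = 268.54 kg/min.
Product flow = 891.51 + 364 = 1255.5 kg/min; water fraction = 0.2139.

0.2139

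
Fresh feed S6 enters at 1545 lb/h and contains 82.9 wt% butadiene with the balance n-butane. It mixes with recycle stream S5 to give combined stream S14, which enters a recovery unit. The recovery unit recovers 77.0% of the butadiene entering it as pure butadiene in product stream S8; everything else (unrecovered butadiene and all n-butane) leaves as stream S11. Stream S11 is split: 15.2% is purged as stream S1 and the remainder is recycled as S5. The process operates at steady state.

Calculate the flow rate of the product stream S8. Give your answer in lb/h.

1225 lb/h

butadiene in S14: m_A = 1545×0.829 + (1−0.152)·(1−0.770)·m_A, so m_A = 1280.8/0.8050 = 1591.1 lb/h.
Product S8 = 0.770×1591.1 = 1225.2 lb/h.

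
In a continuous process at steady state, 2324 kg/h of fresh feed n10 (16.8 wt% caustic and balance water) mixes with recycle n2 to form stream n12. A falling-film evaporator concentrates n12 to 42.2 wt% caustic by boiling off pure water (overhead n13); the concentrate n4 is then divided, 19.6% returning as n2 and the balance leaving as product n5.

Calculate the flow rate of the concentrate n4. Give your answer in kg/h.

1151 kg/h

Overall caustic balance (none leaves overhead): caustic in fresh feed = caustic in product, i.e. 2324×0.168 = (1−0.196)·n4·0.422.
n4 = 390.43/(0.422×0.804) = 1150.7 kg/h.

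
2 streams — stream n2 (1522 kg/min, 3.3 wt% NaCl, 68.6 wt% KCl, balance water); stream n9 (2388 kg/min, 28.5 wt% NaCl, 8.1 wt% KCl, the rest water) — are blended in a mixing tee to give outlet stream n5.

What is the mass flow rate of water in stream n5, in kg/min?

1942 kg/min

water out = water in = 1522×0.281 + 2388×0.634 = 1941.7 kg/min.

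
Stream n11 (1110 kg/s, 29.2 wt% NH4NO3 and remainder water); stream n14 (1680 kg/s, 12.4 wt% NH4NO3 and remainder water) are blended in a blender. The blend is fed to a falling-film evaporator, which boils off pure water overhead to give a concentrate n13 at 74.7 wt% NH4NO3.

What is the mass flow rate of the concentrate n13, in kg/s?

NH4NO3 entering = 1110×0.292 + 1680×0.124 = 532.44 kg/s.
All NH4NO3 reports to n13, so n13 = 532.44/0.747 = 712.77 kg/s.

712.8 kg/s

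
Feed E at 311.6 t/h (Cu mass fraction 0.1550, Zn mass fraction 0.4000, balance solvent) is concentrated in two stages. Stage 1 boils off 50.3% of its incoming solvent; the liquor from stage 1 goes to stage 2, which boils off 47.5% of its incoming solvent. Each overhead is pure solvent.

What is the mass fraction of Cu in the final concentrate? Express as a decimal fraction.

0.2310

solvent in feed = 311.6×0.445 = 138.66 t/h.
After stage 1: solvent left = (1−0.503)×138.66 = 68.915; stream total = 241.85 t/h.
After stage 2: solvent left = (1−0.475)×68.915 = 36.18; final concentrate = 209.12 t/h.
Cu fraction = 48.298/209.12 = 0.2310.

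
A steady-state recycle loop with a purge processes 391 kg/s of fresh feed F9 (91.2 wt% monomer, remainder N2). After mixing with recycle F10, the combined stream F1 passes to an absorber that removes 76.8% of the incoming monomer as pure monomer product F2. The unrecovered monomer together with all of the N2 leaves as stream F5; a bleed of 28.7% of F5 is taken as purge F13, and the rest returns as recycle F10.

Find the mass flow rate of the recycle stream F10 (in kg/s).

N2 enters only via F9 and leaves only via the purge: 391×0.088 = 0.287×(N2 in F5), and the absorber passes all N2, so N2 in F1 = N2 in F5 = 119.89 kg/s.
monomer in F1: m_A = 391×0.912 + (1−0.287)·(1−0.768)·m_A, so m_A = 356.59/0.8346 = 427.27 kg/s.
F5 = (1−0.768)×427.27 + 119.89 = 219.01 kg/s.
Recycle F10 = (1−0.287)×219.01 = 156.16 kg/s.

156.2 kg/s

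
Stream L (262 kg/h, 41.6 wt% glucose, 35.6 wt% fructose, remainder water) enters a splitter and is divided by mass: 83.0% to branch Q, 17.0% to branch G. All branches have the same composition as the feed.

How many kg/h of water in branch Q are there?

Branch Q total = 0.830×262 = 217.46 kg/h.
water in Q = 0.228×217.46 = 49.581 kg/h.

49.58 kg/h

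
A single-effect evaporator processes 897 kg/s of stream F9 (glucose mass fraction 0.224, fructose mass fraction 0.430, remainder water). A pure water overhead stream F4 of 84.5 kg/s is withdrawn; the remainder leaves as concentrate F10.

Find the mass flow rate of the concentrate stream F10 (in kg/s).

Concentrate = 897 − 84.5 = 812.5 kg/s.

812.5 kg/s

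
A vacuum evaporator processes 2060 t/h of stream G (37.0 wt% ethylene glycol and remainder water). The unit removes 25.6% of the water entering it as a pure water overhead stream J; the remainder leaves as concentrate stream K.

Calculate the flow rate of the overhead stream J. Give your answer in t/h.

water entering = 2060×0.630 = 1297.8 t/h; overhead removed = 0.256×1297.8 = 332.24 t/h.

332.2 t/h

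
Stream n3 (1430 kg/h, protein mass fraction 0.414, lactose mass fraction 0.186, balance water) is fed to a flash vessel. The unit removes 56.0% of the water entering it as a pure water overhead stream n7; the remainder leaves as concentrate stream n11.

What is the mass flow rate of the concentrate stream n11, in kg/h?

water entering = 1430×0.400 = 572 kg/h; overhead removed = 0.560×572 = 320.32 kg/h.
Concentrate = 1430 − 320.32 = 1109.7 kg/h.

1110 kg/h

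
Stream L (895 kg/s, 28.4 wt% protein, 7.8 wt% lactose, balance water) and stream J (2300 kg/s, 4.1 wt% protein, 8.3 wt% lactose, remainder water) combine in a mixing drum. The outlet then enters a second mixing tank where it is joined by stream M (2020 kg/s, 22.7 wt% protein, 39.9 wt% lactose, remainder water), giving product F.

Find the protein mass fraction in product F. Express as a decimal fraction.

Overall, product flow = 5215 kg/s.
protein in = 895×0.284 + 2300×0.041 + 2020×0.227 = 807.02 kg/s.
protein fraction in F = 0.155.

0.155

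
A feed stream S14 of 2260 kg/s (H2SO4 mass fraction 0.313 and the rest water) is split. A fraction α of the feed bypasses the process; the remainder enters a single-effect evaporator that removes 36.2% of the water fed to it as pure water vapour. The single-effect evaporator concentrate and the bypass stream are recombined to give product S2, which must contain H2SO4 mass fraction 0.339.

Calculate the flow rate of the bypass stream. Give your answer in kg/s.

All 2260×0.313 = 707.38 kg/s of H2SO4 reaches S2, so S2 = 707.38/0.339 = 2086.7 kg/s and vapour = 173.33 kg/s.
The evaporator receives (1−α)·2260 of feed at 0.687 water and removes 0.362 of that water:
0.362×0.687×(1−α)×2260 = 173.33
(1−α) = 173.33/562.05 = 0.3084;  α = 0.6916.
Bypass flow = 0.6916×2260 = 1563 kg/s.

1563 kg/s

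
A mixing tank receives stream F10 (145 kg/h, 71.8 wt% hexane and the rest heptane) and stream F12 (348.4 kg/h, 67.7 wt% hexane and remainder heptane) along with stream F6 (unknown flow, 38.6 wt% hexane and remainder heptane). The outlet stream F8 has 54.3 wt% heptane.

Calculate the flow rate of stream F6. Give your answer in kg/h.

Let F6 be the unknown flow. Total out = 493.4 + F6.
heptane balance: 153.42 + 0.614·F6 = 0.543·(493.4 + F6)
(0.614 − 0.543)·F6 = 0.543×493.4 − 153.42 = 114.49
F6 = 114.49 / 0.071 = 1612.6 kg/h

1613 kg/h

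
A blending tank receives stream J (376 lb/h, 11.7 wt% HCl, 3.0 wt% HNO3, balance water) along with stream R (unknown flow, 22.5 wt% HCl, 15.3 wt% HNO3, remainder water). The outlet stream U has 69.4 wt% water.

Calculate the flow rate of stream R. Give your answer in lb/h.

Let R be the unknown flow. Total out = 376 + R.
water balance: 320.73 + 0.622·R = 0.694·(376 + R)
(0.622 − 0.694)·R = 0.694×376 − 320.73 = -59.784
R = -59.784 / -0.072 = 830.33 lb/h

830.3 lb/h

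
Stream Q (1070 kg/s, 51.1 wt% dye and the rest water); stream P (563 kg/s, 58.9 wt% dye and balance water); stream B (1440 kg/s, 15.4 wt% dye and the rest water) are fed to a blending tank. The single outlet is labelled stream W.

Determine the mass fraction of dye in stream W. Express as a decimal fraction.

Total flow out = 1070 + 563 + 1440 = 3073 kg/s.
dye in = 1070×0.511 + 563×0.589 + 1440×0.154 = 1100.1 kg/s.
dye mass fraction in W = 1100.1/3073 = 0.358.

0.358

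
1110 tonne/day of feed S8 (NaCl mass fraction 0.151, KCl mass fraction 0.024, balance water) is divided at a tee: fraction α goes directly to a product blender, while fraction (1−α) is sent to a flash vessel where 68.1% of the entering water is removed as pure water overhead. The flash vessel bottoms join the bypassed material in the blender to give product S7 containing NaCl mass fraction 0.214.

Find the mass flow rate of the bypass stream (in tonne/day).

All 1110×0.151 = 167.61 tonne/day of NaCl reaches S7, so S7 = 167.61/0.214 = 783.22 tonne/day and vapour = 326.78 tonne/day.
The evaporator receives (1−α)·1110 of feed at 0.825 water and removes 0.681 of that water:
0.681×0.825×(1−α)×1110 = 326.78
(1−α) = 326.78/623.63 = 0.5240;  α = 0.4760.
Bypass flow = 0.4760×1110 = 528.37 tonne/day.

528.4 tonne/day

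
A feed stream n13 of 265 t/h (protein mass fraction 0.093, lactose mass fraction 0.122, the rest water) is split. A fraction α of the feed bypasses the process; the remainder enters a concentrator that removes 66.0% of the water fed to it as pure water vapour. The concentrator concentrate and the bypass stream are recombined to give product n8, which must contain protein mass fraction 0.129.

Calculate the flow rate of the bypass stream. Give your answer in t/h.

122.3 t/h

All 265×0.093 = 24.645 t/h of protein reaches n8, so n8 = 24.645/0.129 = 191.05 t/h and vapour = 73.953 t/h.
The evaporator receives (1−α)·265 of feed at 0.785 water and removes 0.660 of that water:
0.660×0.785×(1−α)×265 = 73.953
(1−α) = 73.953/137.3 = 0.5386;  α = 0.4614.
Bypass flow = 0.4614×265 = 122.26 t/h.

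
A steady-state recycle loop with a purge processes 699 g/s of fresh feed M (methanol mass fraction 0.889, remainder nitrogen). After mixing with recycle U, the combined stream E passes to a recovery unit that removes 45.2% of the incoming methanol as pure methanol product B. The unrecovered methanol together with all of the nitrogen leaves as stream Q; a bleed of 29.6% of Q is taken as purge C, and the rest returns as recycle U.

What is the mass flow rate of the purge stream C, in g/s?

nitrogen enters only via M and leaves only via the purge: 699×0.111 = 0.296×(nitrogen in Q), and the recovery unit passes all nitrogen, so nitrogen in E = nitrogen in Q = 262.12 g/s.
methanol in E: m_A = 699×0.889 + (1−0.296)·(1−0.452)·m_A, so m_A = 621.41/0.6142 = 1011.7 g/s.
Q = (1−0.452)×1011.7 + 262.12 = 816.55 g/s.
Purge C = 0.296×816.55 = 241.7 g/s.

241.7 g/s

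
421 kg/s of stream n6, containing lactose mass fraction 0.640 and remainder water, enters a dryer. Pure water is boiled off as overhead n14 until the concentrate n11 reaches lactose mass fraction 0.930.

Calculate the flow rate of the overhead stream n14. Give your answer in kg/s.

lactose is conserved: 421×0.640 = 269.44 kg/s all reports to the concentrate.
Concentrate = 269.44/(target fraction) = 289.72 kg/s.
Overhead = 421 − 289.72 = 131.28 kg/s.

131.3 kg/s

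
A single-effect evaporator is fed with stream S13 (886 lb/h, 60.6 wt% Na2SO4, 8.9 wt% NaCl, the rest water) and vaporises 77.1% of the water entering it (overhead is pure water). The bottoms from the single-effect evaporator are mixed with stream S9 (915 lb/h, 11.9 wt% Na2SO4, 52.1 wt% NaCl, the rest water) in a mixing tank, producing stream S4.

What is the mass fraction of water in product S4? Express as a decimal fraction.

Vapour removed = 0.771×0.305×886 = 208.35 lb/h; concentrate = 677.65 lb/h.
water reaching the mixer = 61.883 (from concentrate) + 915×0.360 = 391.28 lb/h.
Product flow = 677.65 + 915 = 1592.7 lb/h; water fraction = 0.246.

0.246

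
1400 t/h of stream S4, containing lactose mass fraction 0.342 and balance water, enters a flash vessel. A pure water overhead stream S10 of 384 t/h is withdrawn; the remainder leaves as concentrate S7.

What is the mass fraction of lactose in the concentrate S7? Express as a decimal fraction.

0.471

lactose is not removed: 1400×0.342 = 478.8 t/h of lactose enters S7.
Concentrate = 1400 − 384 = 1016 t/h.
Mass fraction = 478.8/1016 = 0.471.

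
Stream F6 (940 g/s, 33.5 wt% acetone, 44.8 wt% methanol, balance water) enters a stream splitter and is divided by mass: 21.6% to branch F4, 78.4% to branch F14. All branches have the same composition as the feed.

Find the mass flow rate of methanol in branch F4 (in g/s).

90.96 g/s

Branch F4 total = 0.216×940 = 203.04 g/s.
methanol in F4 = 0.448×203.04 = 90.962 g/s.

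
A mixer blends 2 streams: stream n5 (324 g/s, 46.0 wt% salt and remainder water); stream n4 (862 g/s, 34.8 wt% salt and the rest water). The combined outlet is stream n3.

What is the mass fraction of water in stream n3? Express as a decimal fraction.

Total flow out = 324 + 862 = 1186 g/s.
water in = 324×0.540 + 862×0.652 = 736.98 g/s.
water mass fraction in n3 = 736.98/1186 = 0.621.

0.621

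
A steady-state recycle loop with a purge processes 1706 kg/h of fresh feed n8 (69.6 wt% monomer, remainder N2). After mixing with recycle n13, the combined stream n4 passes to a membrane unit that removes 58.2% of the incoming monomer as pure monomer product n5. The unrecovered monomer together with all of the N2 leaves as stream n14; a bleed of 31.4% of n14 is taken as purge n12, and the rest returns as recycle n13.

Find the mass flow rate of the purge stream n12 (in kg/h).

N2 enters only via n8 and leaves only via the purge: 1706×0.304 = 0.314×(N2 in n14), and the membrane unit passes all N2, so N2 in n4 = N2 in n14 = 1651.7 kg/h.
monomer in n4: m_A = 1706×0.696 + (1−0.314)·(1−0.582)·m_A, so m_A = 1187.4/0.7133 = 1664.7 kg/h.
n14 = (1−0.582)×1664.7 + 1651.7 = 2347.5 kg/h.
Purge n12 = 0.314×2347.5 = 737.12 kg/h.

737.1 kg/h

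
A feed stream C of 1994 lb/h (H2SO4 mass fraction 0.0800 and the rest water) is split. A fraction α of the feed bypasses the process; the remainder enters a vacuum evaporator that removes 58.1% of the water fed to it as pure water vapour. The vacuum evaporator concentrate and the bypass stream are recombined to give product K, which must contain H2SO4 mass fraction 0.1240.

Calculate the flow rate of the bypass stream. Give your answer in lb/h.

670.3 lb/h

All 1994×0.080 = 159.52 lb/h of H2SO4 reaches K, so K = 159.52/0.124 = 1286.5 lb/h and vapour = 707.55 lb/h.
The evaporator receives (1−α)·1994 of feed at 0.920 water and removes 0.581 of that water:
0.581×0.920×(1−α)×1994 = 707.55
(1−α) = 707.55/1065.8 = 0.6638;  α = 0.3362.
Bypass flow = 0.3362×1994 = 670.29 lb/h.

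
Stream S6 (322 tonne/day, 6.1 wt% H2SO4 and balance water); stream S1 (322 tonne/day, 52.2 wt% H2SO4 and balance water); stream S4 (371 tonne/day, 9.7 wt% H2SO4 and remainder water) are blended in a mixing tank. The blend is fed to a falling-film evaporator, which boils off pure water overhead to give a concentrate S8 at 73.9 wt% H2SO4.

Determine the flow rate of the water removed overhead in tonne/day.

712.3 tonne/day

H2SO4 entering = 322×0.061 + 322×0.522 + 371×0.097 = 223.71 tonne/day.
All H2SO4 reports to S8, so S8 = 223.71/0.739 = 302.72 tonne/day.
Total feed = 1015 tonne/day; overhead = 1015 − 302.72 = 712.28 tonne/day.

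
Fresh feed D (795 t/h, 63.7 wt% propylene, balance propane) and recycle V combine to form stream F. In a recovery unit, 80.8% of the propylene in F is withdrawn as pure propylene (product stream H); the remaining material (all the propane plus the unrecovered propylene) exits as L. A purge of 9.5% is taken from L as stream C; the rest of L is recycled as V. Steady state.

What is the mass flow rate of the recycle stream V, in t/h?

propane enters only via D and leaves only via the purge: 795×0.363 = 0.095×(propane in L), and the recovery unit passes all propane, so propane in F = propane in L = 3037.7 t/h.
propylene in F: m_A = 795×0.637 + (1−0.095)·(1−0.808)·m_A, so m_A = 506.42/0.8262 = 612.92 t/h.
L = (1−0.808)×612.92 + 3037.7 = 3155.4 t/h.
Recycle V = (1−0.095)×3155.4 = 2855.7 t/h.

2856 t/h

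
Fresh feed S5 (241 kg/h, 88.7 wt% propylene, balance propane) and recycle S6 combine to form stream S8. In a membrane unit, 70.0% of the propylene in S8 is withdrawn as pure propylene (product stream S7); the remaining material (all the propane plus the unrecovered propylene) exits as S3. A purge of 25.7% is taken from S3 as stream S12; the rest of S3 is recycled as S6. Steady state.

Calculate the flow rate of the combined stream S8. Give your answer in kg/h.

381 kg/h

propane enters only via S5 and leaves only via the purge: 241×0.113 = 0.257×(propane in S3), and the membrane unit passes all propane, so propane in S8 = propane in S3 = 105.96 kg/h.
propylene in S8: m_A = 241×0.887 + (1−0.257)·(1−0.700)·m_A, so m_A = 213.77/0.7771 = 275.08 kg/h.
S8 = 275.08 + 105.96 = 381.05 kg/h.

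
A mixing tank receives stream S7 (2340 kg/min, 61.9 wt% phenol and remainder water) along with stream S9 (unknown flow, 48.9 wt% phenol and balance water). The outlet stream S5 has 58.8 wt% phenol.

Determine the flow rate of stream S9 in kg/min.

732.7 kg/min

Let S9 be the unknown flow. Total out = 2340 + S9.
phenol balance: 1448.5 + 0.489·S9 = 0.588·(2340 + S9)
(0.489 − 0.588)·S9 = 0.588×2340 − 1448.5 = -72.54
S9 = -72.54 / -0.099 = 732.73 kg/min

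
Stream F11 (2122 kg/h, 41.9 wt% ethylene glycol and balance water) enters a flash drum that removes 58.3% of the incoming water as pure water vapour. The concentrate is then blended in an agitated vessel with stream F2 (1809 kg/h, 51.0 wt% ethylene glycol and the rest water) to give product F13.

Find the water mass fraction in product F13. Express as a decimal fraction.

Vapour removed = 0.583×0.581×2122 = 718.77 kg/h; concentrate = 1403.2 kg/h.
water reaching the mixer = 514.11 (from concentrate) + 1809×0.490 = 1400.5 kg/h.
Product flow = 1403.2 + 1809 = 3212.2 kg/h; water fraction = 0.436.

0.436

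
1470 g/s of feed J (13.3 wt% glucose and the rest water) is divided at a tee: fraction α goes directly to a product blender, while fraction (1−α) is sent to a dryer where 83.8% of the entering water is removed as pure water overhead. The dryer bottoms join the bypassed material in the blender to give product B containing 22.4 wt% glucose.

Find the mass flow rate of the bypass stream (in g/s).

All 1470×0.133 = 195.51 g/s of glucose reaches B, so B = 195.51/0.224 = 872.81 g/s and vapour = 597.19 g/s.
The evaporator receives (1−α)·1470 of feed at 0.867 water and removes 0.838 of that water:
0.838×0.867×(1−α)×1470 = 597.19
(1−α) = 597.19/1068 = 0.5592;  α = 0.4408.
Bypass flow = 0.4408×1470 = 648.05 g/s.

648 g/s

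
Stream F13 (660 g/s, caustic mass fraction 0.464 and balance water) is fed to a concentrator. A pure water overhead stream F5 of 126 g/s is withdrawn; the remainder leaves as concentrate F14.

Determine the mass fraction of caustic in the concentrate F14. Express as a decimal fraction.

0.573

caustic is not removed: 660×0.464 = 306.24 g/s of caustic enters F14.
Concentrate = 660 − 126 = 534 g/s.
Mass fraction = 306.24/534 = 0.573.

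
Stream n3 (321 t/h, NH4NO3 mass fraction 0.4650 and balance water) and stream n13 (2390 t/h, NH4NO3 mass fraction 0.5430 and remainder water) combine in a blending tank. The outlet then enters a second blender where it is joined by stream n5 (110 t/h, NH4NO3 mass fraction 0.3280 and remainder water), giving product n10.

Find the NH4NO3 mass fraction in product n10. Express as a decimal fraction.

0.5257

Overall, product flow = 2821 t/h.
NH4NO3 in = 321×0.465 + 2390×0.543 + 110×0.328 = 1483.1 t/h.
NH4NO3 fraction in n10 = 0.5257.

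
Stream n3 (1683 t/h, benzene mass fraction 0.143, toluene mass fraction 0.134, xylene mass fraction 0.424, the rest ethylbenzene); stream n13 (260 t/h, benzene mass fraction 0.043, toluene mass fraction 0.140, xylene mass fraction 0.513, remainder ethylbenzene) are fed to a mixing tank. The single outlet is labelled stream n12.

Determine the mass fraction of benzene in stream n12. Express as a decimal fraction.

Total flow out = 1683 + 260 = 1943 t/h.
benzene in = 1683×0.143 + 260×0.043 = 251.85 t/h.
benzene mass fraction in n12 = 251.85/1943 = 0.130.

0.130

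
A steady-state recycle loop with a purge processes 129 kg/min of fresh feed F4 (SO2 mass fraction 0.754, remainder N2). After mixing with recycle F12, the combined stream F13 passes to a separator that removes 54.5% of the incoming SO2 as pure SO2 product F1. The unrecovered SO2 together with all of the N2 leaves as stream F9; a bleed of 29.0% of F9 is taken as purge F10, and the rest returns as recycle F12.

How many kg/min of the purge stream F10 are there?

N2 enters only via F4 and leaves only via the purge: 129×0.246 = 0.290×(N2 in F9), and the separator passes all N2, so N2 in F13 = N2 in F9 = 109.43 kg/min.
SO2 in F13: m_A = 129×0.754 + (1−0.290)·(1−0.545)·m_A, so m_A = 97.266/0.6770 = 143.68 kg/min.
F9 = (1−0.545)×143.68 + 109.43 = 174.8 kg/min.
Purge F10 = 0.290×174.8 = 50.693 kg/min.

50.69 kg/min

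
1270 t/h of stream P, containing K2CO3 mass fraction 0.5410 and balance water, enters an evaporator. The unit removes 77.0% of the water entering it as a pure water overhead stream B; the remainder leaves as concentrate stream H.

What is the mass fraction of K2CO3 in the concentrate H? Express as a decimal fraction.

K2CO3 is not removed: 1270×0.541 = 687.07 t/h of K2CO3 enters H.
water entering = 1270×0.459 = 582.93 t/h; overhead removed = 0.770×582.93 = 448.86 t/h.
Concentrate = 1270 − 448.86 = 821.14 t/h.
Mass fraction = 687.07/821.14 = 0.8367.

0.8367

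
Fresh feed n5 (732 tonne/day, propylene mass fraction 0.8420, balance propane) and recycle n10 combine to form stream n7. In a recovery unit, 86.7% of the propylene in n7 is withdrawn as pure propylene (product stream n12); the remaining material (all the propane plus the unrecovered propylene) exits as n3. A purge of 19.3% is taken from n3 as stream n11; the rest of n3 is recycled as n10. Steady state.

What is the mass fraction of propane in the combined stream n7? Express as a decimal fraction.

propane enters only via n5 and leaves only via the purge: 732×0.158 = 0.193×(propane in n3), and the recovery unit passes all propane, so propane in n7 = propane in n3 = 599.25 tonne/day.
propylene in n7: m_A = 732×0.842 + (1−0.193)·(1−0.867)·m_A, so m_A = 616.34/0.8927 = 690.45 tonne/day.
n7 = 690.45 + 599.25 = 1289.7 tonne/day.
propane fraction in n7 = 599.25/1289.7 = 0.4646.

0.4646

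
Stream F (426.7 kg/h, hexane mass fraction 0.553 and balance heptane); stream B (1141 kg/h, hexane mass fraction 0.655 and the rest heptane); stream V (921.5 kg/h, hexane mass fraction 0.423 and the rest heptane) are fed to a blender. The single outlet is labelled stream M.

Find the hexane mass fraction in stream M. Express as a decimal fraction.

Total flow out = 426.7 + 1141 + 921.5 = 2489.2 kg/h.
hexane in = 426.7×0.553 + 1141×0.655 + 921.5×0.423 = 1373.1 kg/h.
hexane mass fraction in M = 1373.1/2489.2 = 0.552.

0.552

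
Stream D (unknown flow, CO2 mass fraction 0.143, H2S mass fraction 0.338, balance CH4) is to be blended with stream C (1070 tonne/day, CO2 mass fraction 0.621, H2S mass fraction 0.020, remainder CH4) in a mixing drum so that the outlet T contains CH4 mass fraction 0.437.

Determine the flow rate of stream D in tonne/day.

1018 tonne/day

Let D be the unknown flow. Total out = 1070 + D.
CH4 balance: 384.13 + 0.519·D = 0.437·(1070 + D)
(0.519 − 0.437)·D = 0.437×1070 − 384.13 = 83.46
D = 83.46 / 0.082 = 1017.8 tonne/day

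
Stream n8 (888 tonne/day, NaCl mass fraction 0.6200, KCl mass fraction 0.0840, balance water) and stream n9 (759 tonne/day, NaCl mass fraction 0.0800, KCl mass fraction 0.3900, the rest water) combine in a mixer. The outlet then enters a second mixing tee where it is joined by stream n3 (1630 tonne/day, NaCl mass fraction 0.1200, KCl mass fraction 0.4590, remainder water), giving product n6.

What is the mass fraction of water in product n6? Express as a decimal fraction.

Overall, product flow = 3277 tonne/day.
water in = 888×0.296 + 759×0.530 + 1630×0.421 = 1351.3 tonne/day.
water fraction in n6 = 0.4124.

0.4124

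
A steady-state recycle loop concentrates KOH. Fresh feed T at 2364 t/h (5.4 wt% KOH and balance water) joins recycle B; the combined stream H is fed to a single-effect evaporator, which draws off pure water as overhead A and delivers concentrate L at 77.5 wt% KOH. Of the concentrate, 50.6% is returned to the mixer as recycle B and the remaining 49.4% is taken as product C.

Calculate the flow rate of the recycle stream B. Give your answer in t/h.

168.7 t/h

Overall KOH balance (none leaves overhead): KOH in fresh feed = KOH in product, i.e. 2364×0.054 = (1−0.506)·L·0.775.
L = 127.66/(0.775×0.494) = 333.44 t/h.
Recycle B = 0.506×333.44 = 168.72 t/h.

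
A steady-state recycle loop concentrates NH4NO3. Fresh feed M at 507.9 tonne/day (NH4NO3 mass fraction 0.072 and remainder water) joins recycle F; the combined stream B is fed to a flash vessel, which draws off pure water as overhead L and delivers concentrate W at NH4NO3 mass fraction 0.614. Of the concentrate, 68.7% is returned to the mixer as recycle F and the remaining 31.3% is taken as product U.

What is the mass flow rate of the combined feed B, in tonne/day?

Overall NH4NO3 balance (none leaves overhead): NH4NO3 in fresh feed = NH4NO3 in product, i.e. 507.9×0.072 = (1−0.687)·W·0.614.
W = 36.569/(0.614×0.313) = 190.28 tonne/day.
Recycle F = 0.687×190.28 = 130.72 tonne/day.
Combined feed B = 507.9 + 130.72 = 638.62 tonne/day.

638.6 tonne/day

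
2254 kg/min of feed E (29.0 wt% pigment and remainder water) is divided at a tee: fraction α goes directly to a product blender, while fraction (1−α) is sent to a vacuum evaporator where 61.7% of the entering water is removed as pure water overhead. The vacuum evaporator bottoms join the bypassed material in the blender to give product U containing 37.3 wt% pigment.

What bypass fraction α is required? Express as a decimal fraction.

0.492

All 2254×0.290 = 653.66 kg/min of pigment reaches U, so U = 653.66/0.373 = 1752.4 kg/min and vapour = 501.56 kg/min.
The evaporator receives (1−α)·2254 of feed at 0.710 water and removes 0.617 of that water:
0.617×0.710×(1−α)×2254 = 501.56
(1−α) = 501.56/987.41 = 0.5080;  α = 0.4920.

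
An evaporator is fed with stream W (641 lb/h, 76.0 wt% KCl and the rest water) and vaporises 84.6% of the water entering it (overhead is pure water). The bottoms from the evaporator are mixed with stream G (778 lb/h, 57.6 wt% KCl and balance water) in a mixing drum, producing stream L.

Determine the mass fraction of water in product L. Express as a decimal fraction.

0.274

Vapour removed = 0.846×0.240×641 = 130.15 lb/h; concentrate = 510.85 lb/h.
water reaching the mixer = 23.691 (from concentrate) + 778×0.424 = 353.56 lb/h.
Product flow = 510.85 + 778 = 1288.9 lb/h; water fraction = 0.274.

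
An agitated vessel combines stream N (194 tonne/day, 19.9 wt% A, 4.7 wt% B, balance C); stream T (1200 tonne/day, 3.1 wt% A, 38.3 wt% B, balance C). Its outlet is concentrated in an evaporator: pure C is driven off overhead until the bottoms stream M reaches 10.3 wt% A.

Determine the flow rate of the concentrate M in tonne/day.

A entering = 194×0.199 + 1200×0.031 = 75.806 tonne/day.
All A reports to M, so M = 75.806/0.103 = 735.98 tonne/day.

736 tonne/day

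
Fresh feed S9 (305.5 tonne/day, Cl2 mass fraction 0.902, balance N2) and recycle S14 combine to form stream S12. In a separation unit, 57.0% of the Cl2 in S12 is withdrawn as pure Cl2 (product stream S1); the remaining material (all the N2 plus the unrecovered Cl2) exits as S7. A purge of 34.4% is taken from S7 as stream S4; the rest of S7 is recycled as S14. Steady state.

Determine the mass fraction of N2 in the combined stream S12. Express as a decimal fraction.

N2 enters only via S9 and leaves only via the purge: 305.5×0.098 = 0.344×(N2 in S7), and the separation unit passes all N2, so N2 in S12 = N2 in S7 = 87.032 tonne/day.
Cl2 in S12: m_A = 305.5×0.902 + (1−0.344)·(1−0.570)·m_A, so m_A = 275.56/0.7179 = 383.83 tonne/day.
S12 = 383.83 + 87.032 = 470.86 tonne/day.
N2 fraction in S12 = 87.032/470.86 = 0.185.

0.185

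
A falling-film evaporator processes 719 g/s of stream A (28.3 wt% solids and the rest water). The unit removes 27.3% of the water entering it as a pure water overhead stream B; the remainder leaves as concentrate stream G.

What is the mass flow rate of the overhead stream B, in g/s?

140.7 g/s

water entering = 719×0.717 = 515.52 g/s; overhead removed = 0.273×515.52 = 140.74 g/s.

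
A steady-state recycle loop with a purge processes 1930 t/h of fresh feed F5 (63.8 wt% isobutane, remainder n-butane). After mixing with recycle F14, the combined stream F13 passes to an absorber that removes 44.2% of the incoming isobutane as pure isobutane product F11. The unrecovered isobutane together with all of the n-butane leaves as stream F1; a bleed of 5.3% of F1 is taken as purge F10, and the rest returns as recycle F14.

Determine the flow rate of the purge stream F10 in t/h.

n-butane enters only via F5 and leaves only via the purge: 1930×0.362 = 0.053×(n-butane in F1), and the absorber passes all n-butane, so n-butane in F13 = n-butane in F1 = 13182 t/h.
isobutane in F13: m_A = 1930×0.638 + (1−0.053)·(1−0.442)·m_A, so m_A = 1231.3/0.4716 = 2611.1 t/h.
F1 = (1−0.442)×2611.1 + 13182 = 14639 t/h.
Purge F10 = 0.053×14639 = 775.88 t/h.

775.9 t/h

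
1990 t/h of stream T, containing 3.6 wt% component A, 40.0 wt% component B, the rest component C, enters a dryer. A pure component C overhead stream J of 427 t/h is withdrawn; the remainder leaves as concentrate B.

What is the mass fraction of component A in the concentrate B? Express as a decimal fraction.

0.0458

component A is not removed: 1990×0.036 = 71.64 t/h of component A enters B.
Concentrate = 1990 − 427 = 1563 t/h.
Mass fraction = 71.64/1563 = 0.0458.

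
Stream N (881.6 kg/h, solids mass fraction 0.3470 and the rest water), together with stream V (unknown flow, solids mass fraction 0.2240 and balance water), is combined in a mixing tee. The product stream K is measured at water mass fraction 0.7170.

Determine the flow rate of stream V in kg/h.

956.3 kg/h

Let V be the unknown flow. Total out = 881.6 + V.
water balance: 575.68 + 0.776·V = 0.717·(881.6 + V)
(0.776 − 0.717)·V = 0.717×881.6 − 575.68 = 56.422
V = 56.422 / 0.059 = 956.31 kg/h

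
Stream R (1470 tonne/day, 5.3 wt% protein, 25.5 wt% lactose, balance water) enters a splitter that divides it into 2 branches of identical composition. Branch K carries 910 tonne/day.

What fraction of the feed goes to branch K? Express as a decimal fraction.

0.619

Fraction to K = 910/1470 = 0.6190.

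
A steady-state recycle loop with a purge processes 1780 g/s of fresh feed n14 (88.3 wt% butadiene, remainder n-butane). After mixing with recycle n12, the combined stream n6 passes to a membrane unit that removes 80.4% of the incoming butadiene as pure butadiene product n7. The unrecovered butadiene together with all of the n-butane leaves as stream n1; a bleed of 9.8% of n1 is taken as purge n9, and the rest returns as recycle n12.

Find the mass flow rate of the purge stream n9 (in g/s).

n-butane enters only via n14 and leaves only via the purge: 1780×0.117 = 0.098×(n-butane in n1), and the membrane unit passes all n-butane, so n-butane in n6 = n-butane in n1 = 2125.1 g/s.
butadiene in n6: m_A = 1780×0.883 + (1−0.098)·(1−0.804)·m_A, so m_A = 1571.7/0.8232 = 1909.3 g/s.
n1 = (1−0.804)×1909.3 + 2125.1 = 2499.3 g/s.
Purge n9 = 0.098×2499.3 = 244.93 g/s.

244.9 g/s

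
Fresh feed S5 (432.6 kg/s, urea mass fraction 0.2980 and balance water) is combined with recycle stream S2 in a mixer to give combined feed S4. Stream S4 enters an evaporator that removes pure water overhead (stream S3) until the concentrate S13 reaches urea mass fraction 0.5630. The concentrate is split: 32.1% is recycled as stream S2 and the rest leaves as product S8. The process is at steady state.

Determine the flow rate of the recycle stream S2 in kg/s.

Overall urea balance (none leaves overhead): urea in fresh feed = urea in product, i.e. 432.6×0.298 = (1−0.321)·S13·0.563.
S13 = 128.91/(0.563×0.679) = 337.23 kg/s.
Recycle S2 = 0.321×337.23 = 108.25 kg/s.

108.3 kg/s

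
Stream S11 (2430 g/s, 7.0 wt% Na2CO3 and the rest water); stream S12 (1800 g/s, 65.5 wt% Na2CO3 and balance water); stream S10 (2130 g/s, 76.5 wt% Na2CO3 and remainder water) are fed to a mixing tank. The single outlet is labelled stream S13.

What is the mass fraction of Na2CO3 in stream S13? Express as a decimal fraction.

Total flow out = 2430 + 1800 + 2130 = 6360 g/s.
Na2CO3 in = 2430×0.070 + 1800×0.655 + 2130×0.765 = 2978.6 g/s.
Na2CO3 mass fraction in S13 = 2978.6/6360 = 0.468.

0.468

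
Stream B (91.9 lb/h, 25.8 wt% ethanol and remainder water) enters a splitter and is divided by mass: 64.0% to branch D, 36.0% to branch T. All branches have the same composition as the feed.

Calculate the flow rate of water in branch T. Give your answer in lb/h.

Branch T total = 0.360×91.9 = 33.084 lb/h.
water in T = 0.742×33.084 = 24.548 lb/h.

24.55 lb/h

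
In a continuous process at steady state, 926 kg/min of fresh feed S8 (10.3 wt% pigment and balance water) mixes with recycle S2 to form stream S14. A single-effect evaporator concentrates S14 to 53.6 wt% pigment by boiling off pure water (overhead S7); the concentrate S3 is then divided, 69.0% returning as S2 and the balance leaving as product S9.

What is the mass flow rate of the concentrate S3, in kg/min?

574 kg/min

Overall pigment balance (none leaves overhead): pigment in fresh feed = pigment in product, i.e. 926×0.103 = (1−0.690)·S3·0.536.
S3 = 95.378/(0.536×0.310) = 574.01 kg/min.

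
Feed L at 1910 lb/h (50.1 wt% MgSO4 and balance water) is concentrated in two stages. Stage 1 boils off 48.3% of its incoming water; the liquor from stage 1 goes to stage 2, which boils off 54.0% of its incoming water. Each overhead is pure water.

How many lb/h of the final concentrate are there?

1184 lb/h

water in feed = 1910×0.499 = 953.09 lb/h.
After stage 1: water left = (1−0.483)×953.09 = 492.75; stream total = 1449.7 lb/h.
After stage 2: water left = (1−0.540)×492.75 = 226.66; final concentrate = 1183.6 lb/h.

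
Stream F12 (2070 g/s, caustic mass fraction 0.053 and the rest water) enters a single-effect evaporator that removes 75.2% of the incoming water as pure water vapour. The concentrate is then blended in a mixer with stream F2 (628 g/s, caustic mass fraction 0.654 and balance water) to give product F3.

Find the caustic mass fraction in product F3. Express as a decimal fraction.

0.425

Vapour removed = 0.752×0.947×2070 = 1474.1 g/s; concentrate = 595.86 g/s.
caustic reaching the mixer = 109.71 (from concentrate) + 628×0.654 = 520.42 g/s.
Product flow = 595.86 + 628 = 1223.9 g/s; caustic fraction = 0.425.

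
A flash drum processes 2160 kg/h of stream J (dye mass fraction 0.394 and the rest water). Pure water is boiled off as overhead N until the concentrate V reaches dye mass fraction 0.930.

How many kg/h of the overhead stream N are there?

1245 kg/h

dye is conserved: 2160×0.394 = 851.04 kg/h all reports to the concentrate.
Concentrate = 851.04/(target fraction) = 915.1 kg/h.
Overhead = 2160 − 915.1 = 1244.9 kg/h.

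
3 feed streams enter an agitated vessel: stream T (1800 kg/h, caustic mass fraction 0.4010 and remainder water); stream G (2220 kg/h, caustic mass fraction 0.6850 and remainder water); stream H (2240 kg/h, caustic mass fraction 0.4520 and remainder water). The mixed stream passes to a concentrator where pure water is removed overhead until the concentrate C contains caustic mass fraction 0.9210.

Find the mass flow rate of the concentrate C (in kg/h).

3534 kg/h

caustic entering = 1800×0.401 + 2220×0.685 + 2240×0.452 = 3255 kg/h.
All caustic reports to C, so C = 3255/0.921 = 3534.2 kg/h.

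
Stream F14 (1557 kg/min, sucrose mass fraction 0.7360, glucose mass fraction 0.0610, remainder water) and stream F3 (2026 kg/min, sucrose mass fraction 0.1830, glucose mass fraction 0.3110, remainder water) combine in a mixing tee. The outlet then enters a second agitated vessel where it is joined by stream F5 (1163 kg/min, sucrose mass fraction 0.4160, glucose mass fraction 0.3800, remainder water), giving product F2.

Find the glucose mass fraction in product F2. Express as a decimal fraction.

Overall, product flow = 4746 kg/min.
glucose in = 1557×0.061 + 2026×0.311 + 1163×0.380 = 1167 kg/min.
glucose fraction in F2 = 0.2459.

0.2459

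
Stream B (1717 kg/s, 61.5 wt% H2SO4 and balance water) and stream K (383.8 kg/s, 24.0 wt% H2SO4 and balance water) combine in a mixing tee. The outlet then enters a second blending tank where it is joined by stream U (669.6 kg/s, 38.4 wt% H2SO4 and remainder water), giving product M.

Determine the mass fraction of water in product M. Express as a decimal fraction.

0.493

Overall, product flow = 2770.4 kg/s.
water in = 1717×0.385 + 383.8×0.760 + 669.6×0.616 = 1365.2 kg/s.
water fraction in M = 0.493.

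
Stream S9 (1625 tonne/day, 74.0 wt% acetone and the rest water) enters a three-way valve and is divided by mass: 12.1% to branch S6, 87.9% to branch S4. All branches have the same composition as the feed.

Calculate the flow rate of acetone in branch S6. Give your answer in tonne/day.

Branch S6 total = 0.121×1625 = 196.62 tonne/day.
acetone in S6 = 0.740×196.62 = 145.5 tonne/day.

145.5 tonne/day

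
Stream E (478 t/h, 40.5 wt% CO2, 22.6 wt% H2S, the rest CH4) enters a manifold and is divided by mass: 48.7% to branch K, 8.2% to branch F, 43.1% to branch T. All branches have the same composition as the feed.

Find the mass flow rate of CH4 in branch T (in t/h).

76.02 t/h

Branch T total = 0.431×478 = 206.02 t/h.
CH4 in T = 0.369×206.02 = 76.021 t/h.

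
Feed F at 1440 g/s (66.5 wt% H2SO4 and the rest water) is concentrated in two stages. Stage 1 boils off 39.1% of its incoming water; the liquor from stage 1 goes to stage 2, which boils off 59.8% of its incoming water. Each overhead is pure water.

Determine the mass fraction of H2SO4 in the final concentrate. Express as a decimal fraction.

0.8902

water in feed = 1440×0.335 = 482.4 g/s.
After stage 1: water left = (1−0.391)×482.4 = 293.78; stream total = 1251.4 g/s.
After stage 2: water left = (1−0.598)×293.78 = 118.1; final concentrate = 1075.7 g/s.
H2SO4 fraction = 957.6/1075.7 = 0.8902.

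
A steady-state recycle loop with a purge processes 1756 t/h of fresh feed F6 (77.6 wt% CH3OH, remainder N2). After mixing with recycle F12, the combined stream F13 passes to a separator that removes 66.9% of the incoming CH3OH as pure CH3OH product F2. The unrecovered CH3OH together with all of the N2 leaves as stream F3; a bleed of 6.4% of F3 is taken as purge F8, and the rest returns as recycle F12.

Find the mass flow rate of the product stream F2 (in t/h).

1321 t/h

CH3OH in F13: m_A = 1756×0.776 + (1−0.064)·(1−0.669)·m_A, so m_A = 1362.7/0.6902 = 1974.3 t/h.
Product F2 = 0.669×1974.3 = 1320.8 t/h.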